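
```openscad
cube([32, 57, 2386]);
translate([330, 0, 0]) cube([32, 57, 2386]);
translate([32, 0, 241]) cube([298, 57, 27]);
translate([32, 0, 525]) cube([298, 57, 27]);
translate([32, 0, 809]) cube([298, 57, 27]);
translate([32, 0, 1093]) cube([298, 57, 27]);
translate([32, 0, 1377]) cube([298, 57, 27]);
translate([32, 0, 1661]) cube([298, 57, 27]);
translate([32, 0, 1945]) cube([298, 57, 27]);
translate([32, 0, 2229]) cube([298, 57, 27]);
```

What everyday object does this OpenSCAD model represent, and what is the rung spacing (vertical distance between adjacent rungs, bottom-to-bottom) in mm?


A ladder. The rung spacing is 284 mm.

Two tall 32×57 posts with 8 short bars between them — a ladder. Adjacent rungs sit at z = 241 and z = 525, so the spacing is 525 − 241 = 284 mm.


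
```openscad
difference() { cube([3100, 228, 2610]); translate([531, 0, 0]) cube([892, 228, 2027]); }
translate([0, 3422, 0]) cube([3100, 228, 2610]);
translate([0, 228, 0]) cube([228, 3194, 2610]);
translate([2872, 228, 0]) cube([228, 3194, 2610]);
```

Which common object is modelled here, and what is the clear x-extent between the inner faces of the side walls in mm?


A single room. The interior width is 2644 mm.

Four walls enclosing a rectangle with a door in the front wall — a room. Outside width 3100 minus two 228 mm walls gives 2644 mm.


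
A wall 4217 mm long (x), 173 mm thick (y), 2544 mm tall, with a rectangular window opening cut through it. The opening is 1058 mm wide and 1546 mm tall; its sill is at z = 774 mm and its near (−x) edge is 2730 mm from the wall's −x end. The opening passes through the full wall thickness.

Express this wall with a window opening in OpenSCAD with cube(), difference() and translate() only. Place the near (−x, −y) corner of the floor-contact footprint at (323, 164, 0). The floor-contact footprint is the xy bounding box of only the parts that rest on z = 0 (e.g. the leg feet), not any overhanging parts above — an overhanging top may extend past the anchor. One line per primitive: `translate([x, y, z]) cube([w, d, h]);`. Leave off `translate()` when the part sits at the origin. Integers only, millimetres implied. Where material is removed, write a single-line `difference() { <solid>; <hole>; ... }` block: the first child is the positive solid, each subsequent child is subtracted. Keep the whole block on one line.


difference() { translate([323, 164, 0]) cube([4217, 173, 2544]); translate([3053, 164, 774]) cube([1058, 173, 1546]); }


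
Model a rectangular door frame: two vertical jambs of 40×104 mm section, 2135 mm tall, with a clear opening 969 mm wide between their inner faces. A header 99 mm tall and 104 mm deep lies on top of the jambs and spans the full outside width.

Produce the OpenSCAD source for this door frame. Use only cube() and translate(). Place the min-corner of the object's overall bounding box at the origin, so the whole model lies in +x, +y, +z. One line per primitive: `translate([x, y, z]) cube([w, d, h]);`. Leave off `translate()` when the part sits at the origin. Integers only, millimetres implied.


cube([40, 104, 2135]);
translate([1009, 0, 0]) cube([40, 104, 2135]);
translate([0, 0, 2135]) cube([1049, 104, 99]);


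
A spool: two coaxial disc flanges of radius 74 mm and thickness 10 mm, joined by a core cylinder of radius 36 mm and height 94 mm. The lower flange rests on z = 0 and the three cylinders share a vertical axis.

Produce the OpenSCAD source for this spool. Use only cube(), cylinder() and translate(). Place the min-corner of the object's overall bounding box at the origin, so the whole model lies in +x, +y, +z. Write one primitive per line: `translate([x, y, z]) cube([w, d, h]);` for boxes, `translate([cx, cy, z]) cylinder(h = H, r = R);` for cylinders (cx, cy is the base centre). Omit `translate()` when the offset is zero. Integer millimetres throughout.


translate([74, 74, 0]) cylinder(h = 10, r = 74);
translate([74, 74, 10]) cylinder(h = 94, r = 36);
translate([74, 74, 104]) cylinder(h = 10, r = 74);


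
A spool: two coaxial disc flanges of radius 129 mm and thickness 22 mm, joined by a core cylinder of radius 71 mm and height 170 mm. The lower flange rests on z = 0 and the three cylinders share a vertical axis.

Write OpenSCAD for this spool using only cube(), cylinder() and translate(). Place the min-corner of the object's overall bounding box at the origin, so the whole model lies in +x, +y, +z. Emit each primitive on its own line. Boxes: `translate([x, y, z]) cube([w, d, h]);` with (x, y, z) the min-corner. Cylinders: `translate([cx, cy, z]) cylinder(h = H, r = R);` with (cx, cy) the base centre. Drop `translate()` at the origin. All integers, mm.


translate([129, 129, 0]) cylinder(h = 22, r = 129);
translate([129, 129, 22]) cylinder(h = 170, r = 71);
translate([129, 129, 192]) cylinder(h = 22, r = 129);


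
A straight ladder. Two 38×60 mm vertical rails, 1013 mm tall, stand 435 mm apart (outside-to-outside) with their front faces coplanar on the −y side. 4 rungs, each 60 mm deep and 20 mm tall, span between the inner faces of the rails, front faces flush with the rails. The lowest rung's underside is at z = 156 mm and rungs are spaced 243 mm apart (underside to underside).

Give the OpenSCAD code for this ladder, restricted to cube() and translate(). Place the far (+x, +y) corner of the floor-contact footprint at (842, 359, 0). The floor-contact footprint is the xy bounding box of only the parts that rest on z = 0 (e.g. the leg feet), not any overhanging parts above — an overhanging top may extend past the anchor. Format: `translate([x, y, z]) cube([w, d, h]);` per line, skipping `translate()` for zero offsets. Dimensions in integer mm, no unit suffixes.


translate([407, 299, 0]) cube([38, 60, 1013]);
translate([804, 299, 0]) cube([38, 60, 1013]);
translate([445, 299, 156]) cube([359, 60, 20]);
translate([445, 299, 399]) cube([359, 60, 20]);
translate([445, 299, 642]) cube([359, 60, 20]);
translate([445, 299, 885]) cube([359, 60, 20]);


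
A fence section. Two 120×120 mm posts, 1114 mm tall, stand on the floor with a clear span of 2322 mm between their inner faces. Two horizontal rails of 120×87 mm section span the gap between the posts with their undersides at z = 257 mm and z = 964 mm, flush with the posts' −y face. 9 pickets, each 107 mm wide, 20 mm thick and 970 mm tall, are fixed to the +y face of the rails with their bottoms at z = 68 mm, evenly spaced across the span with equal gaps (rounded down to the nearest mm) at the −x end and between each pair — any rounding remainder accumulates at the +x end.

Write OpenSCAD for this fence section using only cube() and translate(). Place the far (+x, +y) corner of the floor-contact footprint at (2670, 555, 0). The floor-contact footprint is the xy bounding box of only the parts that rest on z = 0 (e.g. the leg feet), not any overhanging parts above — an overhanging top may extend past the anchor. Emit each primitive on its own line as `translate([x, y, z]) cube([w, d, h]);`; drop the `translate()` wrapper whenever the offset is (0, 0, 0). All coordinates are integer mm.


translate([108, 435, 0]) cube([120, 120, 1114]);
translate([2550, 435, 0]) cube([120, 120, 1114]);
translate([228, 435, 257]) cube([2322, 120, 87]);
translate([228, 435, 964]) cube([2322, 120, 87]);
translate([363, 555, 68]) cube([107, 20, 970]);
translate([605, 555, 68]) cube([107, 20, 970]);
translate([847, 555, 68]) cube([107, 20, 970]);
translate([1089, 555, 68]) cube([107, 20, 970]);
translate([1331, 555, 68]) cube([107, 20, 970]);
translate([1573, 555, 68]) cube([107, 20, 970]);
translate([1815, 555, 68]) cube([107, 20, 970]);
translate([2057, 555, 68]) cube([107, 20, 970]);
translate([2299, 555, 68]) cube([107, 20, 970]);


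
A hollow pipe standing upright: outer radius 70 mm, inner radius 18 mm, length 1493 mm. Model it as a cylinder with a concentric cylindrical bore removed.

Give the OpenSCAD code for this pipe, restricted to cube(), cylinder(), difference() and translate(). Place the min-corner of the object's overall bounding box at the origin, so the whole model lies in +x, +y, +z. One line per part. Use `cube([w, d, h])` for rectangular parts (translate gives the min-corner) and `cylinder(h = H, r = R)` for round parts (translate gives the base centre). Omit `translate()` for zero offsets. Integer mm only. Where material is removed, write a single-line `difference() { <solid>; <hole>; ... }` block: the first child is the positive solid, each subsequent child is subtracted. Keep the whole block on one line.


difference() { translate([70, 70, 0]) cylinder(h = 1493, r = 70); translate([70, 70, 0]) cylinder(h = 1493, r = 18); }


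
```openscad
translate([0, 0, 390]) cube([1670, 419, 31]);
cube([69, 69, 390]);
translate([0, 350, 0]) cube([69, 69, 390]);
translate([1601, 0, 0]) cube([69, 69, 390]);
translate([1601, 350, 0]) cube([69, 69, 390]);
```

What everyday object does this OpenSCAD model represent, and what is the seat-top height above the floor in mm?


A bench. The seat-top height is 421 mm.

A long slab on four corner posts — a bench. The slab sits at z = 390 with thickness 31, so the top is 390 + 31 = 421 mm.


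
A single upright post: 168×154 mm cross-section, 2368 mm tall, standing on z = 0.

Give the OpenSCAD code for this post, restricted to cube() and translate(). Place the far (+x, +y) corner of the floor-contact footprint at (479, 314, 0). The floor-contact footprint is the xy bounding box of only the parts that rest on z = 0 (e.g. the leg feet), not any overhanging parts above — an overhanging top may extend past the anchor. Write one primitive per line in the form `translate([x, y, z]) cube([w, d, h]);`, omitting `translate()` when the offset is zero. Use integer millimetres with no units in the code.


translate([311, 160, 0]) cube([168, 154, 2368]);


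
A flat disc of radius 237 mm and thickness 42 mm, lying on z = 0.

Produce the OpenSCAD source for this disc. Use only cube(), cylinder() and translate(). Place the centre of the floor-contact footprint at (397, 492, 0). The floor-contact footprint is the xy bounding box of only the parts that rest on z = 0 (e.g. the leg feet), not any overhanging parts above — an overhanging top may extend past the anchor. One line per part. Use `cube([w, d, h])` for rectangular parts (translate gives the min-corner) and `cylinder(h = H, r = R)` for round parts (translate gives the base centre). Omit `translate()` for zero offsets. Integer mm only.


translate([397, 492, 0]) cylinder(h = 42, r = 237);


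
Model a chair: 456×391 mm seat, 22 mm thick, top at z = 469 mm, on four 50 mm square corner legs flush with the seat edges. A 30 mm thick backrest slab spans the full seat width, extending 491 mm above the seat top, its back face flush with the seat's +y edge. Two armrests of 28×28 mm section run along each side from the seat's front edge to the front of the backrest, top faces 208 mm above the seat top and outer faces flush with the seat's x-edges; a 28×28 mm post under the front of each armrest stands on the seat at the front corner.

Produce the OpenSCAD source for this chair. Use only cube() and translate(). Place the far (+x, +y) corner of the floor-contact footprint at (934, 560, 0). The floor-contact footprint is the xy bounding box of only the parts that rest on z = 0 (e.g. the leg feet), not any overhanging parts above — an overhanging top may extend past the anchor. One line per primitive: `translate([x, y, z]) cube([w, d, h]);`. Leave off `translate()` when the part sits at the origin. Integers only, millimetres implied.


translate([478, 169, 447]) cube([456, 391, 22]);
translate([478, 169, 0]) cube([50, 50, 447]);
translate([884, 169, 0]) cube([50, 50, 447]);
translate([478, 510, 0]) cube([50, 50, 447]);
translate([884, 510, 0]) cube([50, 50, 447]);
translate([478, 530, 469]) cube([456, 30, 491]);
translate([478, 169, 649]) cube([28, 361, 28]);
translate([906, 169, 649]) cube([28, 361, 28]);
translate([478, 169, 469]) cube([28, 28, 180]);
translate([906, 169, 469]) cube([28, 28, 180]);


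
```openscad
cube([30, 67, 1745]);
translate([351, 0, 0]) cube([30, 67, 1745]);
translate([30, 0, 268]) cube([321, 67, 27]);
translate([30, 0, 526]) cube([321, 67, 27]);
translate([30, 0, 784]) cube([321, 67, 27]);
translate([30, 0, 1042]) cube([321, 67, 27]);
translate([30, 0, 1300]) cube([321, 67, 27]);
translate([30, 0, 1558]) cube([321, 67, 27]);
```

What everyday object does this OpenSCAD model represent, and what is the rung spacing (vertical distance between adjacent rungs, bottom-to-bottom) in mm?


A ladder. The rung spacing is 258 mm.

Two tall 30×67 posts with 6 short bars between them — a ladder. Adjacent rungs sit at z = 268 and z = 526, so the spacing is 526 − 268 = 258 mm.


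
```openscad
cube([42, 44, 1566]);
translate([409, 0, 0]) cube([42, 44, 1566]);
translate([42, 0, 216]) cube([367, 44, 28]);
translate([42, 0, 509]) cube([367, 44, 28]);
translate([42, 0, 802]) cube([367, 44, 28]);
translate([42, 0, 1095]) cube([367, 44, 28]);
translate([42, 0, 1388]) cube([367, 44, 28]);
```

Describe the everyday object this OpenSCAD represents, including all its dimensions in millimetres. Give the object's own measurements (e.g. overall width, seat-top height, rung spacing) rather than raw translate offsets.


A straight ladder. Two 42×44 mm vertical rails, 1566 mm tall, stand 451 mm apart (outside-to-outside) with their front faces coplanar on the −y side. 5 rungs, each 44 mm deep and 28 mm tall, span between the inner faces of the rails, front faces flush with the rails. The lowest rung's underside is at z = 216 mm and rungs are spaced 293 mm apart (underside to underside).


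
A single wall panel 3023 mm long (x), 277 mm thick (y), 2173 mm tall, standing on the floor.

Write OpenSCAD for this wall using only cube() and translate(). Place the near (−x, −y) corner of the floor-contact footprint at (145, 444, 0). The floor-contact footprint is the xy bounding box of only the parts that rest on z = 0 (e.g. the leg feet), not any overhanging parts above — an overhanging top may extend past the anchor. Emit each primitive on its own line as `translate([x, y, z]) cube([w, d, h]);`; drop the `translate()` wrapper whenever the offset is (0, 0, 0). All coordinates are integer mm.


translate([145, 444, 0]) cube([3023, 277, 2173]);


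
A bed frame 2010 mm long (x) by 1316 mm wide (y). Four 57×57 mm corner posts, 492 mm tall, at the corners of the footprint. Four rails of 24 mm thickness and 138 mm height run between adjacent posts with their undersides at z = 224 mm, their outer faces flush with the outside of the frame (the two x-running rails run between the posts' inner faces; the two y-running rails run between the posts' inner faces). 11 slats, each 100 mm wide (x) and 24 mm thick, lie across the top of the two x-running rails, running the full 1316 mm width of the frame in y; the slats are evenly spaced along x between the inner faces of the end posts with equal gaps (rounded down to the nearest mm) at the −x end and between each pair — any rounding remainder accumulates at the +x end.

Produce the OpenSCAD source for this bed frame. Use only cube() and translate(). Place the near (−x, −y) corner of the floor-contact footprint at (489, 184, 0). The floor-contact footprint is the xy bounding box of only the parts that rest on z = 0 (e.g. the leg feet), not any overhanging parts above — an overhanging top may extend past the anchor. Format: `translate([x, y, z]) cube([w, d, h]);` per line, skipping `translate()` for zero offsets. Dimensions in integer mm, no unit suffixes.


// slat z = rail_z + rail_h = 224 + 138 = 362
// slat gap = ⌊(1896 − 11·100) / 12⌋ = 66
translate([489, 184, 0]) cube([57, 57, 492]);
translate([489, 1443, 0]) cube([57, 57, 492]);
translate([2442, 184, 0]) cube([57, 57, 492]);
translate([2442, 1443, 0]) cube([57, 57, 492]);
translate([546, 184, 224]) cube([1896, 24, 138]);
translate([546, 1476, 224]) cube([1896, 24, 138]);
translate([489, 241, 224]) cube([24, 1202, 138]);
translate([2475, 241, 224]) cube([24, 1202, 138]);
translate([612, 184, 362]) cube([100, 1316, 24]);
translate([778, 184, 362]) cube([100, 1316, 24]);
translate([944, 184, 362]) cube([100, 1316, 24]);
translate([1110, 184, 362]) cube([100, 1316, 24]);
translate([1276, 184, 362]) cube([100, 1316, 24]);
translate([1442, 184, 362]) cube([100, 1316, 24]);
translate([1608, 184, 362]) cube([100, 1316, 24]);
translate([1774, 184, 362]) cube([100, 1316, 24]);
translate([1940, 184, 362]) cube([100, 1316, 24]);
translate([2106, 184, 362]) cube([100, 1316, 24]);
translate([2272, 184, 362]) cube([100, 1316, 24]);


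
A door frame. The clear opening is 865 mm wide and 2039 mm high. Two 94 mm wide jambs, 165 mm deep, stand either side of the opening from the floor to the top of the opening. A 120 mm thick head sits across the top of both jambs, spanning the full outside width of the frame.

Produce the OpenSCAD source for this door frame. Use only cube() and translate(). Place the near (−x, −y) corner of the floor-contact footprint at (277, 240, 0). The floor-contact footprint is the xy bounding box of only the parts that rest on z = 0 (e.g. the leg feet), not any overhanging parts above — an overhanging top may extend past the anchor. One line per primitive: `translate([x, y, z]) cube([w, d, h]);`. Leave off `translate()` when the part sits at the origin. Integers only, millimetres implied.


translate([277, 240, 0]) cube([94, 165, 2039]);
translate([1236, 240, 0]) cube([94, 165, 2039]);
translate([277, 240, 2039]) cube([1053, 165, 120]);


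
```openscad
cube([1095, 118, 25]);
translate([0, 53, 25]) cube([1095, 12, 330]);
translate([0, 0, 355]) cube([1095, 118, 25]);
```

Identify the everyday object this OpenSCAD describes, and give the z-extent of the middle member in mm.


An I-beam. The web height is 330 mm.

Two wide flanges with a thin centred web — an I-beam. Overall 380 mm minus two 25 mm flanges gives a web of 380 − 2·25 = 330 mm.


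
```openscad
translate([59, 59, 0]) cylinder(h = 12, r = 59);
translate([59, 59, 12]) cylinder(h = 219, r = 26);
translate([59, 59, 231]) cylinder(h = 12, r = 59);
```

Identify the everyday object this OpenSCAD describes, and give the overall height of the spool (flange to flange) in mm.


A spool. The overall height is 243 mm.

Three coaxial cylinders, large–small–large — a spool. Two 12 mm flanges and a 219 mm core give 12 + 219 + 12 = 243 mm.


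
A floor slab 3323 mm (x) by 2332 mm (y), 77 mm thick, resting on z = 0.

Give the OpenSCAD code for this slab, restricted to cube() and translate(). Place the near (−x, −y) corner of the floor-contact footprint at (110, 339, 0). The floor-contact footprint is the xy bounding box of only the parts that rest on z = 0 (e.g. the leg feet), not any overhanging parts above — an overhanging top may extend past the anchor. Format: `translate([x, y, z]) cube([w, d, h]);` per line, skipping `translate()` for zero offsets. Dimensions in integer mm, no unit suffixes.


translate([110, 339, 0]) cube([3323, 2332, 77]);


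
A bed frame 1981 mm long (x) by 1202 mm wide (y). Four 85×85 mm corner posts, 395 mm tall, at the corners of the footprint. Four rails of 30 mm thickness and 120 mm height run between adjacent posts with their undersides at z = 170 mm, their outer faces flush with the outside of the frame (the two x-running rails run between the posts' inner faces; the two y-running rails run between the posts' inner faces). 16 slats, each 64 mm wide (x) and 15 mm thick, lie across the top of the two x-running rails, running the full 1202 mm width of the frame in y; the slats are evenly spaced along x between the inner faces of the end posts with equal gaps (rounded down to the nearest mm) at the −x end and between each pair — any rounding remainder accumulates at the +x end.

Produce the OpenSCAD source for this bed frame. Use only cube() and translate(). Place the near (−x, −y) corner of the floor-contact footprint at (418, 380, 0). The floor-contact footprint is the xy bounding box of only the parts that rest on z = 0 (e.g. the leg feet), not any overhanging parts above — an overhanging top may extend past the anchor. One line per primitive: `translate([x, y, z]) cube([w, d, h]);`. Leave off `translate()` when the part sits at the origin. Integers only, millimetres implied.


translate([418, 380, 0]) cube([85, 85, 395]);
translate([418, 1497, 0]) cube([85, 85, 395]);
translate([2314, 380, 0]) cube([85, 85, 395]);
translate([2314, 1497, 0]) cube([85, 85, 395]);
translate([503, 380, 170]) cube([1811, 30, 120]);
translate([503, 1552, 170]) cube([1811, 30, 120]);
translate([418, 465, 170]) cube([30, 1032, 120]);
translate([2369, 465, 170]) cube([30, 1032, 120]);
translate([549, 380, 290]) cube([64, 1202, 15]);
translate([659, 380, 290]) cube([64, 1202, 15]);
translate([769, 380, 290]) cube([64, 1202, 15]);
translate([879, 380, 290]) cube([64, 1202, 15]);
translate([989, 380, 290]) cube([64, 1202, 15]);
translate([1099, 380, 290]) cube([64, 1202, 15]);
translate([1209, 380, 290]) cube([64, 1202, 15]);
translate([1319, 380, 290]) cube([64, 1202, 15]);
translate([1429, 380, 290]) cube([64, 1202, 15]);
translate([1539, 380, 290]) cube([64, 1202, 15]);
translate([1649, 380, 290]) cube([64, 1202, 15]);
translate([1759, 380, 290]) cube([64, 1202, 15]);
translate([1869, 380, 290]) cube([64, 1202, 15]);
translate([1979, 380, 290]) cube([64, 1202, 15]);
translate([2089, 380, 290]) cube([64, 1202, 15]);
translate([2199, 380, 290]) cube([64, 1202, 15]);


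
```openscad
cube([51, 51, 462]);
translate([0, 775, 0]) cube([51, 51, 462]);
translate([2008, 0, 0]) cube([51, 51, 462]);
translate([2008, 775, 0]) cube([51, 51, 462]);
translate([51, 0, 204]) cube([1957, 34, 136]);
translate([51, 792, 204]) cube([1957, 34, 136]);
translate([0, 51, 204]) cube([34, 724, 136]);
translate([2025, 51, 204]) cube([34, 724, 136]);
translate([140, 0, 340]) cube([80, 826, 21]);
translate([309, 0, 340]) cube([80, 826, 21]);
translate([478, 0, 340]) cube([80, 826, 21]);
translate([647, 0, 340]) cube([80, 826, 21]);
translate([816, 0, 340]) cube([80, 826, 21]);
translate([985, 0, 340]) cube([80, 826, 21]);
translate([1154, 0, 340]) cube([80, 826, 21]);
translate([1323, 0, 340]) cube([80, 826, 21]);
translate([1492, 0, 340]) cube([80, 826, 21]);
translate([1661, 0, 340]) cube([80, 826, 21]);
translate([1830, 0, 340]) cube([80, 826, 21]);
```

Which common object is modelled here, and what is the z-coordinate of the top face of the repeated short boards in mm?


A bed frame. The slat-top height is 361 mm.

Four posts, four rails, and a row of slats — a bed frame. Slats sit on the rails at z = 204 + 136 = 340; with slat thickness 21, the top is 361 mm.


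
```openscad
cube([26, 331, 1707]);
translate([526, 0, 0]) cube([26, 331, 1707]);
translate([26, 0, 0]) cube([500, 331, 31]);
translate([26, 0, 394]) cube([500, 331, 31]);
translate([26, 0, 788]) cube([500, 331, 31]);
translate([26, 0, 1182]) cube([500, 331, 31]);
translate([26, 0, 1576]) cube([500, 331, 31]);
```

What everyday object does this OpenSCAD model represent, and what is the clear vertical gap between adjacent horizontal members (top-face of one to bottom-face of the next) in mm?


A bookshelf. The clear shelf gap is 363 mm.

Two tall side panels with 5 horizontal boards between them — a bookshelf. The first two shelf undersides are at z = 0 and z = 394; with shelf thickness 31, the clear gap is 394 − 0 − 31 = 363 mm.


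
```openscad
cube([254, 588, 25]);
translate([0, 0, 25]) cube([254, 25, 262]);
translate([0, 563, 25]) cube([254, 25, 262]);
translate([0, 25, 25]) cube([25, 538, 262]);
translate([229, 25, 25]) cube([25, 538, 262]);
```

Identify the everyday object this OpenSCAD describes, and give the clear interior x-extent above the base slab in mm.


An open box. The internal width is 204 mm.

A 254×588 base slab with four walls standing on it — an open box. The base is 254 mm wide and the walls are 25 mm thick, so the internal width is 254 − 2 × 25 = 204 mm.


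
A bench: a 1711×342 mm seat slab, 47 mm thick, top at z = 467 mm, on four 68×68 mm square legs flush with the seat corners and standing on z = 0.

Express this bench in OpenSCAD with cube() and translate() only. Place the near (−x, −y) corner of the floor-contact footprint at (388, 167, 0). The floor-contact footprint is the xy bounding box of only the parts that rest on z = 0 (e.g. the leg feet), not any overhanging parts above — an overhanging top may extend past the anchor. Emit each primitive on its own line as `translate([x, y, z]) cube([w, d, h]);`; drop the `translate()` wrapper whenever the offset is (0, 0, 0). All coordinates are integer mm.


// leg_h = 467 − 47 = 420
translate([388, 167, 420]) cube([1711, 342, 47]);
translate([388, 167, 0]) cube([68, 68, 420]);
translate([388, 441, 0]) cube([68, 68, 420]);
translate([2031, 167, 0]) cube([68, 68, 420]);
translate([2031, 441, 0]) cube([68, 68, 420]);


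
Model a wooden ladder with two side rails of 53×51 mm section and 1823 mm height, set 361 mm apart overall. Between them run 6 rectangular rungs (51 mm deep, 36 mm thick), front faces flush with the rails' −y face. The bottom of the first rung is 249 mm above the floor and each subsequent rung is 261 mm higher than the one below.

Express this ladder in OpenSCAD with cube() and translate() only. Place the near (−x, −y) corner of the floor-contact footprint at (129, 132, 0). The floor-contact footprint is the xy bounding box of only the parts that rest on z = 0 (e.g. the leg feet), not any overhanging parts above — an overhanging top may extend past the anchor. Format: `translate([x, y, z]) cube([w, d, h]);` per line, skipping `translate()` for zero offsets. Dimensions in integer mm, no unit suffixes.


// rung span = 361 - 2*53 = 255
// rung[k] z = 249 + k*261
translate([129, 132, 0]) cube([53, 51, 1823]);
translate([437, 132, 0]) cube([53, 51, 1823]);
translate([182, 132, 249]) cube([255, 51, 36]);
translate([182, 132, 510]) cube([255, 51, 36]);
translate([182, 132, 771]) cube([255, 51, 36]);
translate([182, 132, 1032]) cube([255, 51, 36]);
translate([182, 132, 1293]) cube([255, 51, 36]);
translate([182, 132, 1554]) cube([255, 51, 36]);


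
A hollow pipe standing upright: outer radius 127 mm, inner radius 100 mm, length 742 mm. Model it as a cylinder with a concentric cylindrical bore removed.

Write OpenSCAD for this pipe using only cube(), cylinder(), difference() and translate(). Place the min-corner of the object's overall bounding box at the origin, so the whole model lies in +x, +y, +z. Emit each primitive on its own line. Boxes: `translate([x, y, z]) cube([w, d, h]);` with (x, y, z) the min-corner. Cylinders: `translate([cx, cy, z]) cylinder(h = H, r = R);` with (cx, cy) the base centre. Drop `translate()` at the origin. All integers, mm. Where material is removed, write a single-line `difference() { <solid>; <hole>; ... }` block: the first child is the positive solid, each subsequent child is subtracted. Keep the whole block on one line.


difference() { translate([127, 127, 0]) cylinder(h = 742, r = 127); translate([127, 127, 0]) cylinder(h = 742, r = 100); }


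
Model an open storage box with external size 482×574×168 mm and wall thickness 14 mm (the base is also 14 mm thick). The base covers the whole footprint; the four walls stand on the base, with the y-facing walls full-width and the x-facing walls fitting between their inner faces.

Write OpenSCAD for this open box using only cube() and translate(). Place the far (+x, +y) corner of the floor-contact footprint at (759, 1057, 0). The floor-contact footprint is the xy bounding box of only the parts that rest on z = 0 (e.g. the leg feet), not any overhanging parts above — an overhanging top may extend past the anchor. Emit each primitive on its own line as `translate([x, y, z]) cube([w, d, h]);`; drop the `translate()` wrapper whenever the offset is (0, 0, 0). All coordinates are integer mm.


translate([277, 483, 0]) cube([482, 574, 14]);
translate([277, 483, 14]) cube([482, 14, 154]);
translate([277, 1043, 14]) cube([482, 14, 154]);
translate([277, 497, 14]) cube([14, 546, 154]);
translate([745, 497, 14]) cube([14, 546, 154]);


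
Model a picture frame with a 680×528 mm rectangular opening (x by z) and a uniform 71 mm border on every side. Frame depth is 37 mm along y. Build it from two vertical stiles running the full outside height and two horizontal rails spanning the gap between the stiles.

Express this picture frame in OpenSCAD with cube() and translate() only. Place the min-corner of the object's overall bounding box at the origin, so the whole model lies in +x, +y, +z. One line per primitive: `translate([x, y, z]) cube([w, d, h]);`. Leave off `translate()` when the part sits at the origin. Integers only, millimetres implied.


cube([71, 37, 670]);
translate([751, 0, 0]) cube([71, 37, 670]);
translate([71, 0, 0]) cube([680, 37, 71]);
translate([71, 0, 599]) cube([680, 37, 71]);


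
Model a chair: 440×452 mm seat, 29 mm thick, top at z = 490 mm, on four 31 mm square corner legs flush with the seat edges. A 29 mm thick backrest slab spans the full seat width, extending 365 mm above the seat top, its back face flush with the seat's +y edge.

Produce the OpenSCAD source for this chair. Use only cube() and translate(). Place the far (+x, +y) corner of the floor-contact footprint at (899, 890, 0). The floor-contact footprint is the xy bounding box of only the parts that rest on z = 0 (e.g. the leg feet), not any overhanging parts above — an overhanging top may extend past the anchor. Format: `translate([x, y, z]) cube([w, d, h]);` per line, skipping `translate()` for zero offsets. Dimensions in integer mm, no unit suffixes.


translate([459, 438, 461]) cube([440, 452, 29]);
translate([459, 438, 0]) cube([31, 31, 461]);
translate([868, 438, 0]) cube([31, 31, 461]);
translate([459, 859, 0]) cube([31, 31, 461]);
translate([868, 859, 0]) cube([31, 31, 461]);
translate([459, 861, 490]) cube([440, 29, 365]);


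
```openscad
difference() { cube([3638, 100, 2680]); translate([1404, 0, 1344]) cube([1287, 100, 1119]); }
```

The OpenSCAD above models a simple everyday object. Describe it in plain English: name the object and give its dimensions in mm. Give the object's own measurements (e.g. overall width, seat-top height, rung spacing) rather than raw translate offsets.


A wall 3638 mm long (x), 100 mm thick (y), 2680 mm tall, with a rectangular window opening cut through it. The opening is 1287 mm wide and 1119 mm tall; its sill is at z = 1344 mm and its near (−x) edge is 1404 mm from the wall's −x end. The opening passes through the full wall thickness.


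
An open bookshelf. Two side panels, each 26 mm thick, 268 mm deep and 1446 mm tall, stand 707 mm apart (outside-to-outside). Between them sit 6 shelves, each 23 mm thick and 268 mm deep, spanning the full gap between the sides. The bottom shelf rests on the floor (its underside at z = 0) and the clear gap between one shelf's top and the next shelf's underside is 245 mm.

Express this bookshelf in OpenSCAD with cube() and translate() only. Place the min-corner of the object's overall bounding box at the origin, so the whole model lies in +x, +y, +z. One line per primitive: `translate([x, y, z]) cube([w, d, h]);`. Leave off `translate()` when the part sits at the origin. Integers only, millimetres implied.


cube([26, 268, 1446]);
translate([681, 0, 0]) cube([26, 268, 1446]);
translate([26, 0, 0]) cube([655, 268, 23]);
translate([26, 0, 268]) cube([655, 268, 23]);
translate([26, 0, 536]) cube([655, 268, 23]);
translate([26, 0, 804]) cube([655, 268, 23]);
translate([26, 0, 1072]) cube([655, 268, 23]);
translate([26, 0, 1340]) cube([655, 268, 23]);


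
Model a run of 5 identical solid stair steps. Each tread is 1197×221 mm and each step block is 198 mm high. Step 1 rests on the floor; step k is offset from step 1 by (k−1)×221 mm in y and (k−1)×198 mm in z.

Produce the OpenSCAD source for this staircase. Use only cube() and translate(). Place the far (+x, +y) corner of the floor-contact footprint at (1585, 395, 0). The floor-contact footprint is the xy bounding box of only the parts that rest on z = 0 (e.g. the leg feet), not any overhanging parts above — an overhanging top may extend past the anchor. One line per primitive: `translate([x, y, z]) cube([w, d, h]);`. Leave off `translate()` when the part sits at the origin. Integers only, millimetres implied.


translate([388, 174, 0]) cube([1197, 221, 198]);
translate([388, 395, 198]) cube([1197, 221, 198]);
translate([388, 616, 396]) cube([1197, 221, 198]);
translate([388, 837, 594]) cube([1197, 221, 198]);
translate([388, 1058, 792]) cube([1197, 221, 198]);


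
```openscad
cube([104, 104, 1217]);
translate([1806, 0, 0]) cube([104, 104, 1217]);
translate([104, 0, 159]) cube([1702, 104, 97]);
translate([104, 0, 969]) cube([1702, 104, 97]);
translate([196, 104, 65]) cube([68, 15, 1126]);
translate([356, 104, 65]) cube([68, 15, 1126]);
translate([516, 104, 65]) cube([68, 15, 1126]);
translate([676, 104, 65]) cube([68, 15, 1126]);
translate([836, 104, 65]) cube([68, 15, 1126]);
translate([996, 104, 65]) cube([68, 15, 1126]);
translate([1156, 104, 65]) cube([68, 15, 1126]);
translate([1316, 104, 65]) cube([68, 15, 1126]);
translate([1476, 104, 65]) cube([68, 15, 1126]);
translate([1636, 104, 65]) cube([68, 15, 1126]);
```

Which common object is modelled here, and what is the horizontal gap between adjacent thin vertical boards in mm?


A fence section. The picket gap is 92 mm.

Two posts, two rails, 10 pickets — a fence section. Span 1702 mm holds 10 pickets of 68 mm with 11 equal gaps: ⌊(1702 − 10·68) / 11⌋ = 92 mm.


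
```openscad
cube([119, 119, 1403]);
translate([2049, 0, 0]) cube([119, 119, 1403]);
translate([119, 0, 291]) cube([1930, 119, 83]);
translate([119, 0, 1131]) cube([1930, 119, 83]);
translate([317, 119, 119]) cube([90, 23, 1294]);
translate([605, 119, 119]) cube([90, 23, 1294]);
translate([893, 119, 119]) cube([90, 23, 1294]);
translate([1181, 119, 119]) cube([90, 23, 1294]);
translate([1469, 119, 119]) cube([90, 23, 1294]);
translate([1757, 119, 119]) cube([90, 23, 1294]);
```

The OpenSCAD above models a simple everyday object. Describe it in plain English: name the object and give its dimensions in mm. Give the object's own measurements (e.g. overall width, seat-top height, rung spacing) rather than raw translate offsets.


A fence section. Two 119×119 mm posts, 1403 mm tall, stand on the floor with a clear span of 1930 mm between their inner faces. Two horizontal rails of 119×83 mm section span the gap between the posts with their undersides at z = 291 mm and z = 1131 mm, flush with the posts' −y face. 6 pickets, each 90 mm wide, 23 mm thick and 1294 mm tall, are fixed to the +y face of the rails with their bottoms at z = 119 mm, spaced across the span with a 198 mm gap after the −x post and between neighbouring pickets, with 202 mm left before the +x post.


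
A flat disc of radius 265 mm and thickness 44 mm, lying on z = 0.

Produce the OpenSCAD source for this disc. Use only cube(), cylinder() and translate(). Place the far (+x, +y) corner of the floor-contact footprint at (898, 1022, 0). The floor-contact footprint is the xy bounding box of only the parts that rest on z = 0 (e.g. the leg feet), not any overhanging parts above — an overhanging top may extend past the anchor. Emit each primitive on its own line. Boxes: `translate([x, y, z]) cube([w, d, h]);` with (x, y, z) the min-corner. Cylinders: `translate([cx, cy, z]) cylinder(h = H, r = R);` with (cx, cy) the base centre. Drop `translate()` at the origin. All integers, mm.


translate([633, 757, 0]) cylinder(h = 44, r = 265);


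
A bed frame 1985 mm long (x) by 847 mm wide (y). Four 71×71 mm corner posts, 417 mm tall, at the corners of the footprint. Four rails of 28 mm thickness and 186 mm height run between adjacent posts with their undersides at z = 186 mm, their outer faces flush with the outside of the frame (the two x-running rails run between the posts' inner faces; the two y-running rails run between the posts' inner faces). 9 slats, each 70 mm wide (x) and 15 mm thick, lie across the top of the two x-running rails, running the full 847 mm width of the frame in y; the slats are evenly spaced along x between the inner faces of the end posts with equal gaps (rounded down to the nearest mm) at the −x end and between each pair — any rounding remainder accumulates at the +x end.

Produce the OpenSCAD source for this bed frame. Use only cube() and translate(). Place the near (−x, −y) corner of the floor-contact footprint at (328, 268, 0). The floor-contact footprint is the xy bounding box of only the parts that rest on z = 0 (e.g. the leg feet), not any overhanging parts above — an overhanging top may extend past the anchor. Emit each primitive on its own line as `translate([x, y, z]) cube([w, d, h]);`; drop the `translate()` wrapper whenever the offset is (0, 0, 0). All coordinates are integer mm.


// slat z = rail_z + rail_h = 186 + 186 = 372
// slat gap = ⌊(1843 − 9·70) / 10⌋ = 121
translate([328, 268, 0]) cube([71, 71, 417]);
translate([328, 1044, 0]) cube([71, 71, 417]);
translate([2242, 268, 0]) cube([71, 71, 417]);
translate([2242, 1044, 0]) cube([71, 71, 417]);
translate([399, 268, 186]) cube([1843, 28, 186]);
translate([399, 1087, 186]) cube([1843, 28, 186]);
translate([328, 339, 186]) cube([28, 705, 186]);
translate([2285, 339, 186]) cube([28, 705, 186]);
translate([520, 268, 372]) cube([70, 847, 15]);
translate([711, 268, 372]) cube([70, 847, 15]);
translate([902, 268, 372]) cube([70, 847, 15]);
translate([1093, 268, 372]) cube([70, 847, 15]);
translate([1284, 268, 372]) cube([70, 847, 15]);
translate([1475, 268, 372]) cube([70, 847, 15]);
translate([1666, 268, 372]) cube([70, 847, 15]);
translate([1857, 268, 372]) cube([70, 847, 15]);
translate([2048, 268, 372]) cube([70, 847, 15]);


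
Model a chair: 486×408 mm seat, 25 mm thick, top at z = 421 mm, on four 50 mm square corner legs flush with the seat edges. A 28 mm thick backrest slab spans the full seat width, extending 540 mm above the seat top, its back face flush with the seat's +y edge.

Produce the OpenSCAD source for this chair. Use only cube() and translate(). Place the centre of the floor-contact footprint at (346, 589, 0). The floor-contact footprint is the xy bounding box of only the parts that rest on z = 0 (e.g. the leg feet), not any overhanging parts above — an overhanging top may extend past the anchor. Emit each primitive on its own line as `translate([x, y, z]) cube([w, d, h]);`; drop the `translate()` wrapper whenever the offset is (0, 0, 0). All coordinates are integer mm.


translate([103, 385, 396]) cube([486, 408, 25]);
translate([103, 385, 0]) cube([50, 50, 396]);
translate([539, 385, 0]) cube([50, 50, 396]);
translate([103, 743, 0]) cube([50, 50, 396]);
translate([539, 743, 0]) cube([50, 50, 396]);
translate([103, 765, 421]) cube([486, 28, 540]);


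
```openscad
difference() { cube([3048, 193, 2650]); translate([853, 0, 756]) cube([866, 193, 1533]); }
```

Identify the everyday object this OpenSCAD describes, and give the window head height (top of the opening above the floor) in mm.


A wall with a window opening. The window head height is 2289 mm.

A wall with a rectangular opening subtracted — a window. Sill at z = 756, opening 1533 mm tall, so the head is at 756 + 1533 = 2289 mm.


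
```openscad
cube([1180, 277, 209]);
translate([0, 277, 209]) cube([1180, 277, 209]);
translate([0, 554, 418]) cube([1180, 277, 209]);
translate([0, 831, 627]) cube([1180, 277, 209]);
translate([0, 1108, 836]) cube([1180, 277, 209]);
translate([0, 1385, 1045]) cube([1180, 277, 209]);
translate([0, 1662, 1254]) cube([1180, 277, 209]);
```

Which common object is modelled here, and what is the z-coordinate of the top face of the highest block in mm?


A staircase. The total rise is 1463 mm.

7 identical blocks, each offset up and back from the previous — a staircase. Each step is 209 mm tall and there are 7 of them, so the total rise is 7 × 209 = 1463 mm.


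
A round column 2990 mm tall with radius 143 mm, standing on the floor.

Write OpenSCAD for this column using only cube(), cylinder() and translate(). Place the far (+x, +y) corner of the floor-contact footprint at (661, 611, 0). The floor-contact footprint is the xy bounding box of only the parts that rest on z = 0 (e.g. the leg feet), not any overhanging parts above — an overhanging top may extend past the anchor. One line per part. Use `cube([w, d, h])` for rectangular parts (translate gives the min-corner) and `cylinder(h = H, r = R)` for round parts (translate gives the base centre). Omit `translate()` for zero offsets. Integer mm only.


translate([518, 468, 0]) cylinder(h = 2990, r = 143);
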